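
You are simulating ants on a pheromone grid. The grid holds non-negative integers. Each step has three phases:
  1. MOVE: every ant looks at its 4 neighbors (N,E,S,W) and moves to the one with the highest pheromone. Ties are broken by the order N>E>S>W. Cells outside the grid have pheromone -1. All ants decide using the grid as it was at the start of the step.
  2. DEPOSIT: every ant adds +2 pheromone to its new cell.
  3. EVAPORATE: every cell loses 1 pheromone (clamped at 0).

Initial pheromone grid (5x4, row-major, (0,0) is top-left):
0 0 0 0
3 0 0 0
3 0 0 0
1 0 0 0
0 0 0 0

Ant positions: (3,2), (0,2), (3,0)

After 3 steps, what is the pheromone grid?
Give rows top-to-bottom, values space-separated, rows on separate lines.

After step 1: ants at (2,2),(0,3),(2,0)
  0 0 0 1
  2 0 0 0
  4 0 1 0
  0 0 0 0
  0 0 0 0
After step 2: ants at (1,2),(1,3),(1,0)
  0 0 0 0
  3 0 1 1
  3 0 0 0
  0 0 0 0
  0 0 0 0
After step 3: ants at (1,3),(1,2),(2,0)
  0 0 0 0
  2 0 2 2
  4 0 0 0
  0 0 0 0
  0 0 0 0

0 0 0 0
2 0 2 2
4 0 0 0
0 0 0 0
0 0 0 0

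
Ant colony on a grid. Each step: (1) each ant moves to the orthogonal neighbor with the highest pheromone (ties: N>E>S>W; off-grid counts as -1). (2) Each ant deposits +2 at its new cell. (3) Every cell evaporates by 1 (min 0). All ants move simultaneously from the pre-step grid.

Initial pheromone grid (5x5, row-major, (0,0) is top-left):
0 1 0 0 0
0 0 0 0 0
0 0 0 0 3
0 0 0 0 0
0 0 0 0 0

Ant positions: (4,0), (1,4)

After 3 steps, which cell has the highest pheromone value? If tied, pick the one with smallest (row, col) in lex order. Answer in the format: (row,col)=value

Step 1: ant0:(4,0)->N->(3,0) | ant1:(1,4)->S->(2,4)
  grid max=4 at (2,4)
Step 2: ant0:(3,0)->N->(2,0) | ant1:(2,4)->N->(1,4)
  grid max=3 at (2,4)
Step 3: ant0:(2,0)->N->(1,0) | ant1:(1,4)->S->(2,4)
  grid max=4 at (2,4)
Final grid:
  0 0 0 0 0
  1 0 0 0 0
  0 0 0 0 4
  0 0 0 0 0
  0 0 0 0 0
Max pheromone 4 at (2,4)

Answer: (2,4)=4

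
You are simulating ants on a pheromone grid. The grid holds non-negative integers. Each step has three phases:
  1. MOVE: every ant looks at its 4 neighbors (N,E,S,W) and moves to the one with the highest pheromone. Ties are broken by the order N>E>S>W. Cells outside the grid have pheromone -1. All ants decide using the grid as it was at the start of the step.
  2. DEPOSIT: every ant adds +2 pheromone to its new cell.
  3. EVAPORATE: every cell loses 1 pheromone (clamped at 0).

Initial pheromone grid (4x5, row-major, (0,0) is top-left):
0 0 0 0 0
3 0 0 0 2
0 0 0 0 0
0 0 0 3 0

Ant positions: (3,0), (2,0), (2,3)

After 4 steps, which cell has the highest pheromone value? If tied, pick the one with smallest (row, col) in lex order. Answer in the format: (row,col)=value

Answer: (1,0)=7

Derivation:
Step 1: ant0:(3,0)->N->(2,0) | ant1:(2,0)->N->(1,0) | ant2:(2,3)->S->(3,3)
  grid max=4 at (1,0)
Step 2: ant0:(2,0)->N->(1,0) | ant1:(1,0)->S->(2,0) | ant2:(3,3)->N->(2,3)
  grid max=5 at (1,0)
Step 3: ant0:(1,0)->S->(2,0) | ant1:(2,0)->N->(1,0) | ant2:(2,3)->S->(3,3)
  grid max=6 at (1,0)
Step 4: ant0:(2,0)->N->(1,0) | ant1:(1,0)->S->(2,0) | ant2:(3,3)->N->(2,3)
  grid max=7 at (1,0)
Final grid:
  0 0 0 0 0
  7 0 0 0 0
  4 0 0 1 0
  0 0 0 3 0
Max pheromone 7 at (1,0)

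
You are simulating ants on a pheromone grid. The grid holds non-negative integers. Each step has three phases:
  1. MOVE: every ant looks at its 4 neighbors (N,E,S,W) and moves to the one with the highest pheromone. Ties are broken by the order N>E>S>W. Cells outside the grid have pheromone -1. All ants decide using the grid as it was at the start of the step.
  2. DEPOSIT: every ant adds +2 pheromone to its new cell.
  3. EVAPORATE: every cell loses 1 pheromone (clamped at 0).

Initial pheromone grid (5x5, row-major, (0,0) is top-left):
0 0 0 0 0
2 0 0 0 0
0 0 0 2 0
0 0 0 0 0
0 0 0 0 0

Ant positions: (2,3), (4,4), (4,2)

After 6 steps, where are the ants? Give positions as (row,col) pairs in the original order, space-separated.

Step 1: ant0:(2,3)->N->(1,3) | ant1:(4,4)->N->(3,4) | ant2:(4,2)->N->(3,2)
  grid max=1 at (1,0)
Step 2: ant0:(1,3)->S->(2,3) | ant1:(3,4)->N->(2,4) | ant2:(3,2)->N->(2,2)
  grid max=2 at (2,3)
Step 3: ant0:(2,3)->E->(2,4) | ant1:(2,4)->W->(2,3) | ant2:(2,2)->E->(2,3)
  grid max=5 at (2,3)
Step 4: ant0:(2,4)->W->(2,3) | ant1:(2,3)->E->(2,4) | ant2:(2,3)->E->(2,4)
  grid max=6 at (2,3)
Step 5: ant0:(2,3)->E->(2,4) | ant1:(2,4)->W->(2,3) | ant2:(2,4)->W->(2,3)
  grid max=9 at (2,3)
Step 6: ant0:(2,4)->W->(2,3) | ant1:(2,3)->E->(2,4) | ant2:(2,3)->E->(2,4)
  grid max=10 at (2,3)

(2,3) (2,4) (2,4)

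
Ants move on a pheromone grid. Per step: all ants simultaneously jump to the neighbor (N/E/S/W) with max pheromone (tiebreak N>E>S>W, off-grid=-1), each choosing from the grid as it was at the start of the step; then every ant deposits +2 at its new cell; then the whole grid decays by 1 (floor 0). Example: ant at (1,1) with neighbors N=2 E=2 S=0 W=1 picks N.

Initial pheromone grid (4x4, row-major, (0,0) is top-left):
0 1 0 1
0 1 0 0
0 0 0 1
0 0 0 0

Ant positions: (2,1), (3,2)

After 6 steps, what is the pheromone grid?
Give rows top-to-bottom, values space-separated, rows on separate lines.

After step 1: ants at (1,1),(2,2)
  0 0 0 0
  0 2 0 0
  0 0 1 0
  0 0 0 0
After step 2: ants at (0,1),(1,2)
  0 1 0 0
  0 1 1 0
  0 0 0 0
  0 0 0 0
After step 3: ants at (1,1),(1,1)
  0 0 0 0
  0 4 0 0
  0 0 0 0
  0 0 0 0
After step 4: ants at (0,1),(0,1)
  0 3 0 0
  0 3 0 0
  0 0 0 0
  0 0 0 0
After step 5: ants at (1,1),(1,1)
  0 2 0 0
  0 6 0 0
  0 0 0 0
  0 0 0 0
After step 6: ants at (0,1),(0,1)
  0 5 0 0
  0 5 0 0
  0 0 0 0
  0 0 0 0

0 5 0 0
0 5 0 0
0 0 0 0
0 0 0 0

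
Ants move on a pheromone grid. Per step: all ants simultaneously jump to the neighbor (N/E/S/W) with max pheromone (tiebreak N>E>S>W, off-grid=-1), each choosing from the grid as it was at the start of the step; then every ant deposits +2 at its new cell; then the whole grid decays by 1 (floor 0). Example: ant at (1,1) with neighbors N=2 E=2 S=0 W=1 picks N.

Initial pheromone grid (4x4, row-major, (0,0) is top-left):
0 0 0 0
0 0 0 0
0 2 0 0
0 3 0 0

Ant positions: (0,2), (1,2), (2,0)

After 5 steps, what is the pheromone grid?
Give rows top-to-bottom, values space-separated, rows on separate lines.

After step 1: ants at (0,3),(0,2),(2,1)
  0 0 1 1
  0 0 0 0
  0 3 0 0
  0 2 0 0
After step 2: ants at (0,2),(0,3),(3,1)
  0 0 2 2
  0 0 0 0
  0 2 0 0
  0 3 0 0
After step 3: ants at (0,3),(0,2),(2,1)
  0 0 3 3
  0 0 0 0
  0 3 0 0
  0 2 0 0
After step 4: ants at (0,2),(0,3),(3,1)
  0 0 4 4
  0 0 0 0
  0 2 0 0
  0 3 0 0
After step 5: ants at (0,3),(0,2),(2,1)
  0 0 5 5
  0 0 0 0
  0 3 0 0
  0 2 0 0

0 0 5 5
0 0 0 0
0 3 0 0
0 2 0 0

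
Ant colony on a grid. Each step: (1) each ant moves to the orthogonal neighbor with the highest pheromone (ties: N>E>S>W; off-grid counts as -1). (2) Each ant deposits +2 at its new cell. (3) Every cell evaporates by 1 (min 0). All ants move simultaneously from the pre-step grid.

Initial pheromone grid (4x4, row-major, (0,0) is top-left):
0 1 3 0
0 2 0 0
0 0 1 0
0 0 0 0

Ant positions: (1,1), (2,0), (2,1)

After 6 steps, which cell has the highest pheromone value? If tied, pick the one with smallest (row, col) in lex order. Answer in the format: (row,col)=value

Answer: (1,1)=14

Derivation:
Step 1: ant0:(1,1)->N->(0,1) | ant1:(2,0)->N->(1,0) | ant2:(2,1)->N->(1,1)
  grid max=3 at (1,1)
Step 2: ant0:(0,1)->S->(1,1) | ant1:(1,0)->E->(1,1) | ant2:(1,1)->N->(0,1)
  grid max=6 at (1,1)
Step 3: ant0:(1,1)->N->(0,1) | ant1:(1,1)->N->(0,1) | ant2:(0,1)->S->(1,1)
  grid max=7 at (1,1)
Step 4: ant0:(0,1)->S->(1,1) | ant1:(0,1)->S->(1,1) | ant2:(1,1)->N->(0,1)
  grid max=10 at (1,1)
Step 5: ant0:(1,1)->N->(0,1) | ant1:(1,1)->N->(0,1) | ant2:(0,1)->S->(1,1)
  grid max=11 at (1,1)
Step 6: ant0:(0,1)->S->(1,1) | ant1:(0,1)->S->(1,1) | ant2:(1,1)->N->(0,1)
  grid max=14 at (1,1)
Final grid:
  0 11 0 0
  0 14 0 0
  0 0 0 0
  0 0 0 0
Max pheromone 14 at (1,1)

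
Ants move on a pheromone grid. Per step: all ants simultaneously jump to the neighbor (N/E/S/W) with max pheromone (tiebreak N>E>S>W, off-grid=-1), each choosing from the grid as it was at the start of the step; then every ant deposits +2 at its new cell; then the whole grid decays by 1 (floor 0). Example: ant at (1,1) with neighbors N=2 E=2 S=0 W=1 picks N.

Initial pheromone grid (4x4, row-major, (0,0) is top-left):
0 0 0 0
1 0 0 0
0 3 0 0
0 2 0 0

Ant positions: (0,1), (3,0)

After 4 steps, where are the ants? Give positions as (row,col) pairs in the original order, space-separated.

Step 1: ant0:(0,1)->E->(0,2) | ant1:(3,0)->E->(3,1)
  grid max=3 at (3,1)
Step 2: ant0:(0,2)->E->(0,3) | ant1:(3,1)->N->(2,1)
  grid max=3 at (2,1)
Step 3: ant0:(0,3)->S->(1,3) | ant1:(2,1)->S->(3,1)
  grid max=3 at (3,1)
Step 4: ant0:(1,3)->N->(0,3) | ant1:(3,1)->N->(2,1)
  grid max=3 at (2,1)

(0,3) (2,1)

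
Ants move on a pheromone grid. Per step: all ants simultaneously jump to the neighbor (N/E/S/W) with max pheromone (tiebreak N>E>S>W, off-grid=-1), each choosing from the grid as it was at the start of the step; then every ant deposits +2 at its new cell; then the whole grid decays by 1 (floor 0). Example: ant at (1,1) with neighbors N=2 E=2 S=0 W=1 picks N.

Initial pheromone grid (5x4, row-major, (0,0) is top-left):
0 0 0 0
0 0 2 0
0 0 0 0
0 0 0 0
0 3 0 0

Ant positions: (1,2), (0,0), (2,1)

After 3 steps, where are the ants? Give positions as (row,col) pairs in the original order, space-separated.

Step 1: ant0:(1,2)->N->(0,2) | ant1:(0,0)->E->(0,1) | ant2:(2,1)->N->(1,1)
  grid max=2 at (4,1)
Step 2: ant0:(0,2)->S->(1,2) | ant1:(0,1)->E->(0,2) | ant2:(1,1)->N->(0,1)
  grid max=2 at (0,1)
Step 3: ant0:(1,2)->N->(0,2) | ant1:(0,2)->S->(1,2) | ant2:(0,1)->E->(0,2)
  grid max=5 at (0,2)

(0,2) (1,2) (0,2)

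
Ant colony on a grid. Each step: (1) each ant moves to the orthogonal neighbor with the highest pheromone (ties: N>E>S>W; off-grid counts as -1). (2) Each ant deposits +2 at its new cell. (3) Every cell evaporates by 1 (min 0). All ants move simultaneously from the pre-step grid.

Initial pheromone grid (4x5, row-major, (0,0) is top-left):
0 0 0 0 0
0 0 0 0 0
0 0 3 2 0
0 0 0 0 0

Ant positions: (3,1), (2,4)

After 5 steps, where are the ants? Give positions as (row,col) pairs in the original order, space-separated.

Step 1: ant0:(3,1)->N->(2,1) | ant1:(2,4)->W->(2,3)
  grid max=3 at (2,3)
Step 2: ant0:(2,1)->E->(2,2) | ant1:(2,3)->W->(2,2)
  grid max=5 at (2,2)
Step 3: ant0:(2,2)->E->(2,3) | ant1:(2,2)->E->(2,3)
  grid max=5 at (2,3)
Step 4: ant0:(2,3)->W->(2,2) | ant1:(2,3)->W->(2,2)
  grid max=7 at (2,2)
Step 5: ant0:(2,2)->E->(2,3) | ant1:(2,2)->E->(2,3)
  grid max=7 at (2,3)

(2,3) (2,3)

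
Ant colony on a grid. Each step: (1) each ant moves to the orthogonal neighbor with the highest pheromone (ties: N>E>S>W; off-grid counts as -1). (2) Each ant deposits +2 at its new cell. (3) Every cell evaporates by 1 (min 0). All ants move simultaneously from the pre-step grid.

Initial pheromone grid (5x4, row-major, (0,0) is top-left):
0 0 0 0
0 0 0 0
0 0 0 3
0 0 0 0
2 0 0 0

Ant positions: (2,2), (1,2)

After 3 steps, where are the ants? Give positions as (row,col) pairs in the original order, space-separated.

Step 1: ant0:(2,2)->E->(2,3) | ant1:(1,2)->N->(0,2)
  grid max=4 at (2,3)
Step 2: ant0:(2,3)->N->(1,3) | ant1:(0,2)->E->(0,3)
  grid max=3 at (2,3)
Step 3: ant0:(1,3)->S->(2,3) | ant1:(0,3)->S->(1,3)
  grid max=4 at (2,3)

(2,3) (1,3)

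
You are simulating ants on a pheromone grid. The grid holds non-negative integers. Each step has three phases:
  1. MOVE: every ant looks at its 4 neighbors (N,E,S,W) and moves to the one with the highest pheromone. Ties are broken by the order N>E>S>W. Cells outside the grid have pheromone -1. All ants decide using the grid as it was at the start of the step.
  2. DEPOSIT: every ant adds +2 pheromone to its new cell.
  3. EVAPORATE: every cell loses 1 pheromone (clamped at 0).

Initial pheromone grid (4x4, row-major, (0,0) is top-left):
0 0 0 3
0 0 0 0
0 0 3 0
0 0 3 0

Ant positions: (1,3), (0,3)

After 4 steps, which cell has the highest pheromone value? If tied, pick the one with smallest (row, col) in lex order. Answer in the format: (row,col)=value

Step 1: ant0:(1,3)->N->(0,3) | ant1:(0,3)->S->(1,3)
  grid max=4 at (0,3)
Step 2: ant0:(0,3)->S->(1,3) | ant1:(1,3)->N->(0,3)
  grid max=5 at (0,3)
Step 3: ant0:(1,3)->N->(0,3) | ant1:(0,3)->S->(1,3)
  grid max=6 at (0,3)
Step 4: ant0:(0,3)->S->(1,3) | ant1:(1,3)->N->(0,3)
  grid max=7 at (0,3)
Final grid:
  0 0 0 7
  0 0 0 4
  0 0 0 0
  0 0 0 0
Max pheromone 7 at (0,3)

Answer: (0,3)=7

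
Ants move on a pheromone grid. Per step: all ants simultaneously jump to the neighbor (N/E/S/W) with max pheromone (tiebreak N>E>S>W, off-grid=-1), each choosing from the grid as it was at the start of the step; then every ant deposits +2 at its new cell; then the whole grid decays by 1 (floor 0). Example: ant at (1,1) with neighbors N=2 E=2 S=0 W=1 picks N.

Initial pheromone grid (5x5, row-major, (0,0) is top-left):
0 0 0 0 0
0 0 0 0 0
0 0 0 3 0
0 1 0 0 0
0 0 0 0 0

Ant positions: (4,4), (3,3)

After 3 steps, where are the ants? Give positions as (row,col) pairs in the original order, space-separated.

Step 1: ant0:(4,4)->N->(3,4) | ant1:(3,3)->N->(2,3)
  grid max=4 at (2,3)
Step 2: ant0:(3,4)->N->(2,4) | ant1:(2,3)->N->(1,3)
  grid max=3 at (2,3)
Step 3: ant0:(2,4)->W->(2,3) | ant1:(1,3)->S->(2,3)
  grid max=6 at (2,3)

(2,3) (2,3)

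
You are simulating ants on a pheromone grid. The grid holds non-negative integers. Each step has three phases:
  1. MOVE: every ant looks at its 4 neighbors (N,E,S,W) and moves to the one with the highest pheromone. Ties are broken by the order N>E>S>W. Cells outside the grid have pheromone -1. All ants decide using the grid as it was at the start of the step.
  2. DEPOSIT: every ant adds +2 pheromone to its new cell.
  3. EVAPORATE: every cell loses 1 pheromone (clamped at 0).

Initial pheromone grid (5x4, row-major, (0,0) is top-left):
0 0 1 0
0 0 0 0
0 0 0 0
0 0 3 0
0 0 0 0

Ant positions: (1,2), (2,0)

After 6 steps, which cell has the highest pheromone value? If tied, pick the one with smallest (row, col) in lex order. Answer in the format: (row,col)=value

Answer: (0,2)=5

Derivation:
Step 1: ant0:(1,2)->N->(0,2) | ant1:(2,0)->N->(1,0)
  grid max=2 at (0,2)
Step 2: ant0:(0,2)->E->(0,3) | ant1:(1,0)->N->(0,0)
  grid max=1 at (0,0)
Step 3: ant0:(0,3)->W->(0,2) | ant1:(0,0)->E->(0,1)
  grid max=2 at (0,2)
Step 4: ant0:(0,2)->W->(0,1) | ant1:(0,1)->E->(0,2)
  grid max=3 at (0,2)
Step 5: ant0:(0,1)->E->(0,2) | ant1:(0,2)->W->(0,1)
  grid max=4 at (0,2)
Step 6: ant0:(0,2)->W->(0,1) | ant1:(0,1)->E->(0,2)
  grid max=5 at (0,2)
Final grid:
  0 4 5 0
  0 0 0 0
  0 0 0 0
  0 0 0 0
  0 0 0 0
Max pheromone 5 at (0,2)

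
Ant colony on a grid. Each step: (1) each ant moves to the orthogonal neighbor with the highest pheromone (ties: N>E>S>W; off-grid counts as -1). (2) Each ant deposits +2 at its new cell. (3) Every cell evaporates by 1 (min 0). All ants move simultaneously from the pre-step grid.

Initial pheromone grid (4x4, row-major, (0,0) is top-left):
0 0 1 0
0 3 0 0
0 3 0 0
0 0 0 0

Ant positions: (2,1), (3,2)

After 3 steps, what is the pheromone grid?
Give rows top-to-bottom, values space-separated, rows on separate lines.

After step 1: ants at (1,1),(2,2)
  0 0 0 0
  0 4 0 0
  0 2 1 0
  0 0 0 0
After step 2: ants at (2,1),(2,1)
  0 0 0 0
  0 3 0 0
  0 5 0 0
  0 0 0 0
After step 3: ants at (1,1),(1,1)
  0 0 0 0
  0 6 0 0
  0 4 0 0
  0 0 0 0

0 0 0 0
0 6 0 0
0 4 0 0
0 0 0 0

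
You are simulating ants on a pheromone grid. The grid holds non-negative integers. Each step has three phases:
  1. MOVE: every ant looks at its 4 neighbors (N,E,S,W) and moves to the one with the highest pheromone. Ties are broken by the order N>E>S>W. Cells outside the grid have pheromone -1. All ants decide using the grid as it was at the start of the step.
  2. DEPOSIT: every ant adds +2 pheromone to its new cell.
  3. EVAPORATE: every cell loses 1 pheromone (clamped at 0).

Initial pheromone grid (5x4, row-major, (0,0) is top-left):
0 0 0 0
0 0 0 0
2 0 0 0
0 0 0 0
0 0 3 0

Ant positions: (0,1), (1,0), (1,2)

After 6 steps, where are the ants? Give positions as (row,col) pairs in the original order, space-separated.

Step 1: ant0:(0,1)->E->(0,2) | ant1:(1,0)->S->(2,0) | ant2:(1,2)->N->(0,2)
  grid max=3 at (0,2)
Step 2: ant0:(0,2)->E->(0,3) | ant1:(2,0)->N->(1,0) | ant2:(0,2)->E->(0,3)
  grid max=3 at (0,3)
Step 3: ant0:(0,3)->W->(0,2) | ant1:(1,0)->S->(2,0) | ant2:(0,3)->W->(0,2)
  grid max=5 at (0,2)
Step 4: ant0:(0,2)->E->(0,3) | ant1:(2,0)->N->(1,0) | ant2:(0,2)->E->(0,3)
  grid max=5 at (0,3)
Step 5: ant0:(0,3)->W->(0,2) | ant1:(1,0)->S->(2,0) | ant2:(0,3)->W->(0,2)
  grid max=7 at (0,2)
Step 6: ant0:(0,2)->E->(0,3) | ant1:(2,0)->N->(1,0) | ant2:(0,2)->E->(0,3)
  grid max=7 at (0,3)

(0,3) (1,0) (0,3)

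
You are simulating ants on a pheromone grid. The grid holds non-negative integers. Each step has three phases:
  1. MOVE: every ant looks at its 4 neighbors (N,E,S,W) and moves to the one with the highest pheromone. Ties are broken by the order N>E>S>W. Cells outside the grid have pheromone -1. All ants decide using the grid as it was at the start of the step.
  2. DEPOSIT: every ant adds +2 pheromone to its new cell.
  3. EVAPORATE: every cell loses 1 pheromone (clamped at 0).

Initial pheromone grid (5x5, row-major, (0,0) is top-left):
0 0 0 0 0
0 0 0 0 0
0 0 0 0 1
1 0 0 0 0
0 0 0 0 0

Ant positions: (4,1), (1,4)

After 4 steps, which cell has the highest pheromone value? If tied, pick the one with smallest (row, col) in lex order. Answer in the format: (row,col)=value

Answer: (0,1)=1

Derivation:
Step 1: ant0:(4,1)->N->(3,1) | ant1:(1,4)->S->(2,4)
  grid max=2 at (2,4)
Step 2: ant0:(3,1)->N->(2,1) | ant1:(2,4)->N->(1,4)
  grid max=1 at (1,4)
Step 3: ant0:(2,1)->N->(1,1) | ant1:(1,4)->S->(2,4)
  grid max=2 at (2,4)
Step 4: ant0:(1,1)->N->(0,1) | ant1:(2,4)->N->(1,4)
  grid max=1 at (0,1)
Final grid:
  0 1 0 0 0
  0 0 0 0 1
  0 0 0 0 1
  0 0 0 0 0
  0 0 0 0 0
Max pheromone 1 at (0,1)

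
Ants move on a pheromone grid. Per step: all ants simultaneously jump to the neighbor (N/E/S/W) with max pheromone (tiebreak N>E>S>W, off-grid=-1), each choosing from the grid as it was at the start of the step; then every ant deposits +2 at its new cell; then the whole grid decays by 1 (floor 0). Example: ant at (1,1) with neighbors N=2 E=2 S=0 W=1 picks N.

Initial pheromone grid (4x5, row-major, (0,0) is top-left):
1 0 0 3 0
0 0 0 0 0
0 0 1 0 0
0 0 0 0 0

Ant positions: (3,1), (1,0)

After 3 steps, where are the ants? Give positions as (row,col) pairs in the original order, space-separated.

Step 1: ant0:(3,1)->N->(2,1) | ant1:(1,0)->N->(0,0)
  grid max=2 at (0,0)
Step 2: ant0:(2,1)->N->(1,1) | ant1:(0,0)->E->(0,1)
  grid max=1 at (0,0)
Step 3: ant0:(1,1)->N->(0,1) | ant1:(0,1)->S->(1,1)
  grid max=2 at (0,1)

(0,1) (1,1)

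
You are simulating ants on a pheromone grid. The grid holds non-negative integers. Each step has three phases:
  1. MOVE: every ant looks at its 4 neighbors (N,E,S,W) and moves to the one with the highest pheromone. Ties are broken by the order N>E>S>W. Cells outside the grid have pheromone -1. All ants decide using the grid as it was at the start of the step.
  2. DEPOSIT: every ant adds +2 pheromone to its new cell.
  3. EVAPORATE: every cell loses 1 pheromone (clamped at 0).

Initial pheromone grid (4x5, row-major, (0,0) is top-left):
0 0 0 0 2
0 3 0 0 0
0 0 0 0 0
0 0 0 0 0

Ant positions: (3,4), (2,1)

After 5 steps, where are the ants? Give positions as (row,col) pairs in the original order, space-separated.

Step 1: ant0:(3,4)->N->(2,4) | ant1:(2,1)->N->(1,1)
  grid max=4 at (1,1)
Step 2: ant0:(2,4)->N->(1,4) | ant1:(1,1)->N->(0,1)
  grid max=3 at (1,1)
Step 3: ant0:(1,4)->N->(0,4) | ant1:(0,1)->S->(1,1)
  grid max=4 at (1,1)
Step 4: ant0:(0,4)->S->(1,4) | ant1:(1,1)->N->(0,1)
  grid max=3 at (1,1)
Step 5: ant0:(1,4)->N->(0,4) | ant1:(0,1)->S->(1,1)
  grid max=4 at (1,1)

(0,4) (1,1)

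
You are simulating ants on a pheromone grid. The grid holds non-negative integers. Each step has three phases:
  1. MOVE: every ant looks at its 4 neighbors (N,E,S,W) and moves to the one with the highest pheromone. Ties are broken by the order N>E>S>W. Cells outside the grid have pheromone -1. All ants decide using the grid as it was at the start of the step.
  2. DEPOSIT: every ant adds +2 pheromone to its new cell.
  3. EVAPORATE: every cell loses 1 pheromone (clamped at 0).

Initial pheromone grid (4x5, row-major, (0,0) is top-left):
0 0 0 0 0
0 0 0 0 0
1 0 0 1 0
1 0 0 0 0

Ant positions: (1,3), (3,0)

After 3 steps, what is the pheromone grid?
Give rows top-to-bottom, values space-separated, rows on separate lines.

After step 1: ants at (2,3),(2,0)
  0 0 0 0 0
  0 0 0 0 0
  2 0 0 2 0
  0 0 0 0 0
After step 2: ants at (1,3),(1,0)
  0 0 0 0 0
  1 0 0 1 0
  1 0 0 1 0
  0 0 0 0 0
After step 3: ants at (2,3),(2,0)
  0 0 0 0 0
  0 0 0 0 0
  2 0 0 2 0
  0 0 0 0 0

0 0 0 0 0
0 0 0 0 0
2 0 0 2 0
0 0 0 0 0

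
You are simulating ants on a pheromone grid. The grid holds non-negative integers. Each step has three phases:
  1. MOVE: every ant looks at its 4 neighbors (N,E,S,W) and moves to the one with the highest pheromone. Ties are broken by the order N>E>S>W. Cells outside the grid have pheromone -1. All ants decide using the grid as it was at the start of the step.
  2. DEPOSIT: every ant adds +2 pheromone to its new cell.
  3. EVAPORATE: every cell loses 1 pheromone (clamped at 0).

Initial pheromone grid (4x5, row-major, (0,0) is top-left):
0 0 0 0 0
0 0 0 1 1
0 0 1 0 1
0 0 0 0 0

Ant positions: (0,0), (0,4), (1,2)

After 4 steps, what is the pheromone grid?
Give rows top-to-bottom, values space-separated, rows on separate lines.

After step 1: ants at (0,1),(1,4),(1,3)
  0 1 0 0 0
  0 0 0 2 2
  0 0 0 0 0
  0 0 0 0 0
After step 2: ants at (0,2),(1,3),(1,4)
  0 0 1 0 0
  0 0 0 3 3
  0 0 0 0 0
  0 0 0 0 0
After step 3: ants at (0,3),(1,4),(1,3)
  0 0 0 1 0
  0 0 0 4 4
  0 0 0 0 0
  0 0 0 0 0
After step 4: ants at (1,3),(1,3),(1,4)
  0 0 0 0 0
  0 0 0 7 5
  0 0 0 0 0
  0 0 0 0 0

0 0 0 0 0
0 0 0 7 5
0 0 0 0 0
0 0 0 0 0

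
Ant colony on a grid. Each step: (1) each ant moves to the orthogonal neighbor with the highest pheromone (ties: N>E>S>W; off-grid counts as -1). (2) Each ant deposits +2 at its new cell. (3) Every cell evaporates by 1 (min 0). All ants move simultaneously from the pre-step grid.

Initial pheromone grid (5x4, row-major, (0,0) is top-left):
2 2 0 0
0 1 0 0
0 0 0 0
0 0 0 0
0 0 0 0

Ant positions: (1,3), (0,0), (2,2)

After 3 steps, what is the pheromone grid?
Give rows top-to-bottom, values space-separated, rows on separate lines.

After step 1: ants at (0,3),(0,1),(1,2)
  1 3 0 1
  0 0 1 0
  0 0 0 0
  0 0 0 0
  0 0 0 0
After step 2: ants at (1,3),(0,0),(0,2)
  2 2 1 0
  0 0 0 1
  0 0 0 0
  0 0 0 0
  0 0 0 0
After step 3: ants at (0,3),(0,1),(0,1)
  1 5 0 1
  0 0 0 0
  0 0 0 0
  0 0 0 0
  0 0 0 0

1 5 0 1
0 0 0 0
0 0 0 0
0 0 0 0
0 0 0 0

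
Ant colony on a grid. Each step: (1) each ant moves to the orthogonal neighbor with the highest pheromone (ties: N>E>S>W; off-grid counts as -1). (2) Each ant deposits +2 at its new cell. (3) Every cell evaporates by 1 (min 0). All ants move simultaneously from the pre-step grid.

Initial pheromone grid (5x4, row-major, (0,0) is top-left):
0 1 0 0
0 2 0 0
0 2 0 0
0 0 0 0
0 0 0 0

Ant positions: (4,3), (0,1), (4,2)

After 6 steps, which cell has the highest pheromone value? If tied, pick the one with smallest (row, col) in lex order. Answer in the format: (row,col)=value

Answer: (3,2)=6

Derivation:
Step 1: ant0:(4,3)->N->(3,3) | ant1:(0,1)->S->(1,1) | ant2:(4,2)->N->(3,2)
  grid max=3 at (1,1)
Step 2: ant0:(3,3)->W->(3,2) | ant1:(1,1)->S->(2,1) | ant2:(3,2)->E->(3,3)
  grid max=2 at (1,1)
Step 3: ant0:(3,2)->E->(3,3) | ant1:(2,1)->N->(1,1) | ant2:(3,3)->W->(3,2)
  grid max=3 at (1,1)
Step 4: ant0:(3,3)->W->(3,2) | ant1:(1,1)->S->(2,1) | ant2:(3,2)->E->(3,3)
  grid max=4 at (3,2)
Step 5: ant0:(3,2)->E->(3,3) | ant1:(2,1)->N->(1,1) | ant2:(3,3)->W->(3,2)
  grid max=5 at (3,2)
Step 6: ant0:(3,3)->W->(3,2) | ant1:(1,1)->S->(2,1) | ant2:(3,2)->E->(3,3)
  grid max=6 at (3,2)
Final grid:
  0 0 0 0
  0 2 0 0
  0 2 0 0
  0 0 6 6
  0 0 0 0
Max pheromone 6 at (3,2)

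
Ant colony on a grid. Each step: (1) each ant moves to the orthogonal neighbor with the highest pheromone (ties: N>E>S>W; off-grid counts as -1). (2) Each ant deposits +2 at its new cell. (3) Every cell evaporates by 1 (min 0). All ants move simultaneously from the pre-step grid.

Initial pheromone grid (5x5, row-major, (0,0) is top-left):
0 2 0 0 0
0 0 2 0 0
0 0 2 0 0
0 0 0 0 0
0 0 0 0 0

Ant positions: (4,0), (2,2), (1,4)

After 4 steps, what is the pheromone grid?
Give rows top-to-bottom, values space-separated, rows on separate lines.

After step 1: ants at (3,0),(1,2),(0,4)
  0 1 0 0 1
  0 0 3 0 0
  0 0 1 0 0
  1 0 0 0 0
  0 0 0 0 0
After step 2: ants at (2,0),(2,2),(1,4)
  0 0 0 0 0
  0 0 2 0 1
  1 0 2 0 0
  0 0 0 0 0
  0 0 0 0 0
After step 3: ants at (1,0),(1,2),(0,4)
  0 0 0 0 1
  1 0 3 0 0
  0 0 1 0 0
  0 0 0 0 0
  0 0 0 0 0
After step 4: ants at (0,0),(2,2),(1,4)
  1 0 0 0 0
  0 0 2 0 1
  0 0 2 0 0
  0 0 0 0 0
  0 0 0 0 0

1 0 0 0 0
0 0 2 0 1
0 0 2 0 0
0 0 0 0 0
0 0 0 0 0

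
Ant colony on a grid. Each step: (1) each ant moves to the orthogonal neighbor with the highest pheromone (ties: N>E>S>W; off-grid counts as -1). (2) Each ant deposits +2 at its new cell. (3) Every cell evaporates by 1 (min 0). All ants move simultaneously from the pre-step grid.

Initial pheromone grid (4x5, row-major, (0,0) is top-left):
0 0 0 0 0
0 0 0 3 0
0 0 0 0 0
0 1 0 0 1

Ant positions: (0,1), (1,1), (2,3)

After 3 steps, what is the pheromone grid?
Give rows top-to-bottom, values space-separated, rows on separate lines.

After step 1: ants at (0,2),(0,1),(1,3)
  0 1 1 0 0
  0 0 0 4 0
  0 0 0 0 0
  0 0 0 0 0
After step 2: ants at (0,1),(0,2),(0,3)
  0 2 2 1 0
  0 0 0 3 0
  0 0 0 0 0
  0 0 0 0 0
After step 3: ants at (0,2),(0,1),(1,3)
  0 3 3 0 0
  0 0 0 4 0
  0 0 0 0 0
  0 0 0 0 0

0 3 3 0 0
0 0 0 4 0
0 0 0 0 0
0 0 0 0 0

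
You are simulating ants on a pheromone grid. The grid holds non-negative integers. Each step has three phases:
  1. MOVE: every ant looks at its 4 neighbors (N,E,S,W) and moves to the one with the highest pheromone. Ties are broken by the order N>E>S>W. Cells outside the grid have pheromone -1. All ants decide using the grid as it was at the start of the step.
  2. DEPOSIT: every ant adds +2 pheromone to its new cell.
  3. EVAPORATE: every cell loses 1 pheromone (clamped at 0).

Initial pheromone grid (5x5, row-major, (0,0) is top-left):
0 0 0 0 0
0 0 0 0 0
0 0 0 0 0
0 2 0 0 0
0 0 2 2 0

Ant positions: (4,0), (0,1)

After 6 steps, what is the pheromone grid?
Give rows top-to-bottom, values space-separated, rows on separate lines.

After step 1: ants at (3,0),(0,2)
  0 0 1 0 0
  0 0 0 0 0
  0 0 0 0 0
  1 1 0 0 0
  0 0 1 1 0
After step 2: ants at (3,1),(0,3)
  0 0 0 1 0
  0 0 0 0 0
  0 0 0 0 0
  0 2 0 0 0
  0 0 0 0 0
After step 3: ants at (2,1),(0,4)
  0 0 0 0 1
  0 0 0 0 0
  0 1 0 0 0
  0 1 0 0 0
  0 0 0 0 0
After step 4: ants at (3,1),(1,4)
  0 0 0 0 0
  0 0 0 0 1
  0 0 0 0 0
  0 2 0 0 0
  0 0 0 0 0
After step 5: ants at (2,1),(0,4)
  0 0 0 0 1
  0 0 0 0 0
  0 1 0 0 0
  0 1 0 0 0
  0 0 0 0 0
After step 6: ants at (3,1),(1,4)
  0 0 0 0 0
  0 0 0 0 1
  0 0 0 0 0
  0 2 0 0 0
  0 0 0 0 0

0 0 0 0 0
0 0 0 0 1
0 0 0 0 0
0 2 0 0 0
0 0 0 0 0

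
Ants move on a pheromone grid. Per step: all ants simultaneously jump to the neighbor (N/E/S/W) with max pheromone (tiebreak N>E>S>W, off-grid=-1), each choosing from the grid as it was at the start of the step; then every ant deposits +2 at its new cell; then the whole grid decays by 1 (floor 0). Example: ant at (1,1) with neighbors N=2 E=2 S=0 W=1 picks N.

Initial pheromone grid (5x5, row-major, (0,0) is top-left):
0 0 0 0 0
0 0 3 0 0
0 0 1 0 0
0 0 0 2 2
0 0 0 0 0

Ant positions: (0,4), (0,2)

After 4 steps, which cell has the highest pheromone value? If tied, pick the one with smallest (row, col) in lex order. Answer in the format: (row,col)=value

Step 1: ant0:(0,4)->S->(1,4) | ant1:(0,2)->S->(1,2)
  grid max=4 at (1,2)
Step 2: ant0:(1,4)->N->(0,4) | ant1:(1,2)->N->(0,2)
  grid max=3 at (1,2)
Step 3: ant0:(0,4)->S->(1,4) | ant1:(0,2)->S->(1,2)
  grid max=4 at (1,2)
Step 4: ant0:(1,4)->N->(0,4) | ant1:(1,2)->N->(0,2)
  grid max=3 at (1,2)
Final grid:
  0 0 1 0 1
  0 0 3 0 0
  0 0 0 0 0
  0 0 0 0 0
  0 0 0 0 0
Max pheromone 3 at (1,2)

Answer: (1,2)=3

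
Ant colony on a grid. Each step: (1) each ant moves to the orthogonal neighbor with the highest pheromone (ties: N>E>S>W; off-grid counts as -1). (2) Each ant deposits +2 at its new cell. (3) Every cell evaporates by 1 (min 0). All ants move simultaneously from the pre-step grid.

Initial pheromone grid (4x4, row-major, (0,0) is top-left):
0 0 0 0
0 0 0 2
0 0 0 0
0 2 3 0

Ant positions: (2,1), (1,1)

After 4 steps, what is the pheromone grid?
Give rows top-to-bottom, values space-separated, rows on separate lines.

After step 1: ants at (3,1),(0,1)
  0 1 0 0
  0 0 0 1
  0 0 0 0
  0 3 2 0
After step 2: ants at (3,2),(0,2)
  0 0 1 0
  0 0 0 0
  0 0 0 0
  0 2 3 0
After step 3: ants at (3,1),(0,3)
  0 0 0 1
  0 0 0 0
  0 0 0 0
  0 3 2 0
After step 4: ants at (3,2),(1,3)
  0 0 0 0
  0 0 0 1
  0 0 0 0
  0 2 3 0

0 0 0 0
0 0 0 1
0 0 0 0
0 2 3 0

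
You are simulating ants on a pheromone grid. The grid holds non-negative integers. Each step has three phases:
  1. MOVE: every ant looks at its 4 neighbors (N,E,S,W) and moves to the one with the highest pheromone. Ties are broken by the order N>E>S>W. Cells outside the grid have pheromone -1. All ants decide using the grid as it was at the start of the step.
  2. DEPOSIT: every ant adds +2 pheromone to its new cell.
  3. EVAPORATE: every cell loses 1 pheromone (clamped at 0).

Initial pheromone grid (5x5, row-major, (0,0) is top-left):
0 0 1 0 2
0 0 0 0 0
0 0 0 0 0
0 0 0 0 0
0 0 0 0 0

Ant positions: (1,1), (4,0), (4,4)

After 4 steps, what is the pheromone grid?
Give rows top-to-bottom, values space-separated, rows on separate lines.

After step 1: ants at (0,1),(3,0),(3,4)
  0 1 0 0 1
  0 0 0 0 0
  0 0 0 0 0
  1 0 0 0 1
  0 0 0 0 0
After step 2: ants at (0,2),(2,0),(2,4)
  0 0 1 0 0
  0 0 0 0 0
  1 0 0 0 1
  0 0 0 0 0
  0 0 0 0 0
After step 3: ants at (0,3),(1,0),(1,4)
  0 0 0 1 0
  1 0 0 0 1
  0 0 0 0 0
  0 0 0 0 0
  0 0 0 0 0
After step 4: ants at (0,4),(0,0),(0,4)
  1 0 0 0 3
  0 0 0 0 0
  0 0 0 0 0
  0 0 0 0 0
  0 0 0 0 0

1 0 0 0 3
0 0 0 0 0
0 0 0 0 0
0 0 0 0 0
0 0 0 0 0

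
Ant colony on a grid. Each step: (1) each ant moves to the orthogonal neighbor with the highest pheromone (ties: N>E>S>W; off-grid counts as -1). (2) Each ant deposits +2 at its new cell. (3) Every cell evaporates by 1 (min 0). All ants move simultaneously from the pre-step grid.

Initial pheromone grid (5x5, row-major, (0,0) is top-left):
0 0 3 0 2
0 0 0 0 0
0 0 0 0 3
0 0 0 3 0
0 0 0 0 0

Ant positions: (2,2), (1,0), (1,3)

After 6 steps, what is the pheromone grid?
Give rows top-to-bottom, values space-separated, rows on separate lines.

After step 1: ants at (1,2),(0,0),(0,3)
  1 0 2 1 1
  0 0 1 0 0
  0 0 0 0 2
  0 0 0 2 0
  0 0 0 0 0
After step 2: ants at (0,2),(0,1),(0,2)
  0 1 5 0 0
  0 0 0 0 0
  0 0 0 0 1
  0 0 0 1 0
  0 0 0 0 0
After step 3: ants at (0,1),(0,2),(0,1)
  0 4 6 0 0
  0 0 0 0 0
  0 0 0 0 0
  0 0 0 0 0
  0 0 0 0 0
After step 4: ants at (0,2),(0,1),(0,2)
  0 5 9 0 0
  0 0 0 0 0
  0 0 0 0 0
  0 0 0 0 0
  0 0 0 0 0
After step 5: ants at (0,1),(0,2),(0,1)
  0 8 10 0 0
  0 0 0 0 0
  0 0 0 0 0
  0 0 0 0 0
  0 0 0 0 0
After step 6: ants at (0,2),(0,1),(0,2)
  0 9 13 0 0
  0 0 0 0 0
  0 0 0 0 0
  0 0 0 0 0
  0 0 0 0 0

0 9 13 0 0
0 0 0 0 0
0 0 0 0 0
0 0 0 0 0
0 0 0 0 0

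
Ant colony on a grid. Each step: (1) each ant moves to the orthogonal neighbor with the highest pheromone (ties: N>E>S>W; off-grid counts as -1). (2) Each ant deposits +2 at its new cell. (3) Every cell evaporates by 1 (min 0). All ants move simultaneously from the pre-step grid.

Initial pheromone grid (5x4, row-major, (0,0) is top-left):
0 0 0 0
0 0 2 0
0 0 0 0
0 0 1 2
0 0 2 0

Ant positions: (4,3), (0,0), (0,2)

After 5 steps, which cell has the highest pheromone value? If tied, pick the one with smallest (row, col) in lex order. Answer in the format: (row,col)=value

Answer: (1,2)=7

Derivation:
Step 1: ant0:(4,3)->N->(3,3) | ant1:(0,0)->E->(0,1) | ant2:(0,2)->S->(1,2)
  grid max=3 at (1,2)
Step 2: ant0:(3,3)->N->(2,3) | ant1:(0,1)->E->(0,2) | ant2:(1,2)->N->(0,2)
  grid max=3 at (0,2)
Step 3: ant0:(2,3)->S->(3,3) | ant1:(0,2)->S->(1,2) | ant2:(0,2)->S->(1,2)
  grid max=5 at (1,2)
Step 4: ant0:(3,3)->N->(2,3) | ant1:(1,2)->N->(0,2) | ant2:(1,2)->N->(0,2)
  grid max=5 at (0,2)
Step 5: ant0:(2,3)->S->(3,3) | ant1:(0,2)->S->(1,2) | ant2:(0,2)->S->(1,2)
  grid max=7 at (1,2)
Final grid:
  0 0 4 0
  0 0 7 0
  0 0 0 0
  0 0 0 3
  0 0 0 0
Max pheromone 7 at (1,2)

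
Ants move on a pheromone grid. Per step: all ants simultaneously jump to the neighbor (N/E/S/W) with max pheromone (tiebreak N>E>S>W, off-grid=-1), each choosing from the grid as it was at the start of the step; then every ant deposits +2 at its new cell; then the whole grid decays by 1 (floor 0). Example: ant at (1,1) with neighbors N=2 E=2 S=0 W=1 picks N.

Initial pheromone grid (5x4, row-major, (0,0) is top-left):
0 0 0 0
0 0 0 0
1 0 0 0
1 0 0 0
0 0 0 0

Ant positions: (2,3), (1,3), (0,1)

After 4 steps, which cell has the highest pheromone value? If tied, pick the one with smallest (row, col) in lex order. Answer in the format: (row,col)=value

Step 1: ant0:(2,3)->N->(1,3) | ant1:(1,3)->N->(0,3) | ant2:(0,1)->E->(0,2)
  grid max=1 at (0,2)
Step 2: ant0:(1,3)->N->(0,3) | ant1:(0,3)->S->(1,3) | ant2:(0,2)->E->(0,3)
  grid max=4 at (0,3)
Step 3: ant0:(0,3)->S->(1,3) | ant1:(1,3)->N->(0,3) | ant2:(0,3)->S->(1,3)
  grid max=5 at (0,3)
Step 4: ant0:(1,3)->N->(0,3) | ant1:(0,3)->S->(1,3) | ant2:(1,3)->N->(0,3)
  grid max=8 at (0,3)
Final grid:
  0 0 0 8
  0 0 0 6
  0 0 0 0
  0 0 0 0
  0 0 0 0
Max pheromone 8 at (0,3)

Answer: (0,3)=8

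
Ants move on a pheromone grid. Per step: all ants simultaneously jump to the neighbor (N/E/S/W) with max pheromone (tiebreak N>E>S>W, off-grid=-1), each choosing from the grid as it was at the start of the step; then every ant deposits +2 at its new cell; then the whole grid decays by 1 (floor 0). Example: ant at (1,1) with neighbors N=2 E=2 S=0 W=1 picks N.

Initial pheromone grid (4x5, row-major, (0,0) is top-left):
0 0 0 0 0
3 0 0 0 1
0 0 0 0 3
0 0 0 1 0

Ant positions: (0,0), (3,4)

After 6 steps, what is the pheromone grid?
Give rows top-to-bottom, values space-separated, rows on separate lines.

After step 1: ants at (1,0),(2,4)
  0 0 0 0 0
  4 0 0 0 0
  0 0 0 0 4
  0 0 0 0 0
After step 2: ants at (0,0),(1,4)
  1 0 0 0 0
  3 0 0 0 1
  0 0 0 0 3
  0 0 0 0 0
After step 3: ants at (1,0),(2,4)
  0 0 0 0 0
  4 0 0 0 0
  0 0 0 0 4
  0 0 0 0 0
After step 4: ants at (0,0),(1,4)
  1 0 0 0 0
  3 0 0 0 1
  0 0 0 0 3
  0 0 0 0 0
After step 5: ants at (1,0),(2,4)
  0 0 0 0 0
  4 0 0 0 0
  0 0 0 0 4
  0 0 0 0 0
After step 6: ants at (0,0),(1,4)
  1 0 0 0 0
  3 0 0 0 1
  0 0 0 0 3
  0 0 0 0 0

1 0 0 0 0
3 0 0 0 1
0 0 0 0 3
0 0 0 0 0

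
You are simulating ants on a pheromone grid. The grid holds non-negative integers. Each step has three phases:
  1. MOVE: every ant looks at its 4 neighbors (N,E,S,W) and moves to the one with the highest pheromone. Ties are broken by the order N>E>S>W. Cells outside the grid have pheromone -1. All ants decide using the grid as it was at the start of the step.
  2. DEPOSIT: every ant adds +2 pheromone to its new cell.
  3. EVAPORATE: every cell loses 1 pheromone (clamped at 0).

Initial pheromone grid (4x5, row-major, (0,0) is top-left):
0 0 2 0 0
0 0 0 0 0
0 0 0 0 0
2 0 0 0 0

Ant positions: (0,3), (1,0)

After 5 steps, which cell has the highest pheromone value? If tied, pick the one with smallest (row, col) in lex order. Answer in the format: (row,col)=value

Answer: (0,2)=7

Derivation:
Step 1: ant0:(0,3)->W->(0,2) | ant1:(1,0)->N->(0,0)
  grid max=3 at (0,2)
Step 2: ant0:(0,2)->E->(0,3) | ant1:(0,0)->E->(0,1)
  grid max=2 at (0,2)
Step 3: ant0:(0,3)->W->(0,2) | ant1:(0,1)->E->(0,2)
  grid max=5 at (0,2)
Step 4: ant0:(0,2)->E->(0,3) | ant1:(0,2)->E->(0,3)
  grid max=4 at (0,2)
Step 5: ant0:(0,3)->W->(0,2) | ant1:(0,3)->W->(0,2)
  grid max=7 at (0,2)
Final grid:
  0 0 7 2 0
  0 0 0 0 0
  0 0 0 0 0
  0 0 0 0 0
Max pheromone 7 at (0,2)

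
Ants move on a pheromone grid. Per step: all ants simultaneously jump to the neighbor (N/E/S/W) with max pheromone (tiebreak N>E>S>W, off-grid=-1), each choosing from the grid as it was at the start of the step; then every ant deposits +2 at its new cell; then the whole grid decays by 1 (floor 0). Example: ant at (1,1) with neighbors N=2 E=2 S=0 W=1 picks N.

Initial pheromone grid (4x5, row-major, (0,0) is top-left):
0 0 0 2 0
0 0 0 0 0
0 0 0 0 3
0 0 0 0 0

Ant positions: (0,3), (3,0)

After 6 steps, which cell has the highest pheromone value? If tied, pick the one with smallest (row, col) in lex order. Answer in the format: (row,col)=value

Step 1: ant0:(0,3)->E->(0,4) | ant1:(3,0)->N->(2,0)
  grid max=2 at (2,4)
Step 2: ant0:(0,4)->W->(0,3) | ant1:(2,0)->N->(1,0)
  grid max=2 at (0,3)
Step 3: ant0:(0,3)->E->(0,4) | ant1:(1,0)->N->(0,0)
  grid max=1 at (0,0)
Step 4: ant0:(0,4)->W->(0,3) | ant1:(0,0)->E->(0,1)
  grid max=2 at (0,3)
Step 5: ant0:(0,3)->E->(0,4) | ant1:(0,1)->E->(0,2)
  grid max=1 at (0,2)
Step 6: ant0:(0,4)->W->(0,3) | ant1:(0,2)->E->(0,3)
  grid max=4 at (0,3)
Final grid:
  0 0 0 4 0
  0 0 0 0 0
  0 0 0 0 0
  0 0 0 0 0
Max pheromone 4 at (0,3)

Answer: (0,3)=4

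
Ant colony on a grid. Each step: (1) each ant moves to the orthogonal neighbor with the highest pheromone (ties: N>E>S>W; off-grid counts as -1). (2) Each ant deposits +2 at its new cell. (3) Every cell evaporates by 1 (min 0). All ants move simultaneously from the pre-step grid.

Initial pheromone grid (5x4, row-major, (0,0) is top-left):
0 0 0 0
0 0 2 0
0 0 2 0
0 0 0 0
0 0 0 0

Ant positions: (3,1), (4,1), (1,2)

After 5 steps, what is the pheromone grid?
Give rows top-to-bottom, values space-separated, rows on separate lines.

After step 1: ants at (2,1),(3,1),(2,2)
  0 0 0 0
  0 0 1 0
  0 1 3 0
  0 1 0 0
  0 0 0 0
After step 2: ants at (2,2),(2,1),(1,2)
  0 0 0 0
  0 0 2 0
  0 2 4 0
  0 0 0 0
  0 0 0 0
After step 3: ants at (1,2),(2,2),(2,2)
  0 0 0 0
  0 0 3 0
  0 1 7 0
  0 0 0 0
  0 0 0 0
After step 4: ants at (2,2),(1,2),(1,2)
  0 0 0 0
  0 0 6 0
  0 0 8 0
  0 0 0 0
  0 0 0 0
After step 5: ants at (1,2),(2,2),(2,2)
  0 0 0 0
  0 0 7 0
  0 0 11 0
  0 0 0 0
  0 0 0 0

0 0 0 0
0 0 7 0
0 0 11 0
0 0 0 0
0 0 0 0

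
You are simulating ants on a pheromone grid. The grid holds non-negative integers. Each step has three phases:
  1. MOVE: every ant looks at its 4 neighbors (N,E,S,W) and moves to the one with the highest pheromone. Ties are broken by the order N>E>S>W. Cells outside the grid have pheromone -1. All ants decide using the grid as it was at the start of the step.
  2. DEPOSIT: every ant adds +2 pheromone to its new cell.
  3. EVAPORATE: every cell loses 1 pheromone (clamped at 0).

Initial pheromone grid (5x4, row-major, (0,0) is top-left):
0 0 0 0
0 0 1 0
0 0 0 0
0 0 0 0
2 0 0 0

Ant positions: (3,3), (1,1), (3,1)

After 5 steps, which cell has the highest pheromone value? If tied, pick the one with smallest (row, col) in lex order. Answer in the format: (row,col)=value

Answer: (1,2)=10

Derivation:
Step 1: ant0:(3,3)->N->(2,3) | ant1:(1,1)->E->(1,2) | ant2:(3,1)->N->(2,1)
  grid max=2 at (1,2)
Step 2: ant0:(2,3)->N->(1,3) | ant1:(1,2)->N->(0,2) | ant2:(2,1)->N->(1,1)
  grid max=1 at (0,2)
Step 3: ant0:(1,3)->W->(1,2) | ant1:(0,2)->S->(1,2) | ant2:(1,1)->E->(1,2)
  grid max=6 at (1,2)
Step 4: ant0:(1,2)->N->(0,2) | ant1:(1,2)->N->(0,2) | ant2:(1,2)->N->(0,2)
  grid max=5 at (0,2)
Step 5: ant0:(0,2)->S->(1,2) | ant1:(0,2)->S->(1,2) | ant2:(0,2)->S->(1,2)
  grid max=10 at (1,2)
Final grid:
  0 0 4 0
  0 0 10 0
  0 0 0 0
  0 0 0 0
  0 0 0 0
Max pheromone 10 at (1,2)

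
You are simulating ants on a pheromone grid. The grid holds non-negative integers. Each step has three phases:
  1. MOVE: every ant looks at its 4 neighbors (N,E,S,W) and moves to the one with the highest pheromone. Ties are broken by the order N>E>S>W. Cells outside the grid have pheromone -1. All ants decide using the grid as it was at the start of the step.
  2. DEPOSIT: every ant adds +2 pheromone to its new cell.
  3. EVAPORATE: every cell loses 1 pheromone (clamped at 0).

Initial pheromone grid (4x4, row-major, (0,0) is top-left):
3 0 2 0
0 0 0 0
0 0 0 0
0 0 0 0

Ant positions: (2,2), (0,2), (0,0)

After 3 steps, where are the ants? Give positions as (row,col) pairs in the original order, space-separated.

Step 1: ant0:(2,2)->N->(1,2) | ant1:(0,2)->E->(0,3) | ant2:(0,0)->E->(0,1)
  grid max=2 at (0,0)
Step 2: ant0:(1,2)->N->(0,2) | ant1:(0,3)->W->(0,2) | ant2:(0,1)->W->(0,0)
  grid max=4 at (0,2)
Step 3: ant0:(0,2)->E->(0,3) | ant1:(0,2)->E->(0,3) | ant2:(0,0)->E->(0,1)
  grid max=3 at (0,2)

(0,3) (0,3) (0,1)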